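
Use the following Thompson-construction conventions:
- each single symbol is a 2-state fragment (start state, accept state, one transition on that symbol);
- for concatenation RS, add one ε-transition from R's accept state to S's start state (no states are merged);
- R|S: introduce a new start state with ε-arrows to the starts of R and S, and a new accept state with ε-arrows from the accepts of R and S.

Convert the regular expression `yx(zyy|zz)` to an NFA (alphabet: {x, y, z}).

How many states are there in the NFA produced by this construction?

Recursing over subexpressions:
Each of the 7 symbol leaves contributes a 2-state fragment.
  zyy → 6 states
  zz → 4 states
  zyy|zz → 12 states
  yx(zyy|zz) → 16 states

16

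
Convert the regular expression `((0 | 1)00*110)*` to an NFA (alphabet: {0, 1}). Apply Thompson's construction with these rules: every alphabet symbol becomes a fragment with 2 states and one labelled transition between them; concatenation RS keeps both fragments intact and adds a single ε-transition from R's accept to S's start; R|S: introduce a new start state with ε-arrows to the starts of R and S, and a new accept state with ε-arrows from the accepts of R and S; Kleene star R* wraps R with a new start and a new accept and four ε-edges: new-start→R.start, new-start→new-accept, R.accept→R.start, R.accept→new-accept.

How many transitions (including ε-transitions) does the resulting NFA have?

24

Per subexpression:
Each of the 7 symbol leaves contributes 1 transition (1 symbol, 0 ε).
  0 | 1 — 6 transitions (2 symbol, 4 ε)
  0* — 5 transitions (1 symbol, 4 ε)
  (0 | 1)00*110 — 20 transitions (7 symbol, 13 ε)
  ((0 | 1)00*110)* — 24 transitions (7 symbol, 17 ε)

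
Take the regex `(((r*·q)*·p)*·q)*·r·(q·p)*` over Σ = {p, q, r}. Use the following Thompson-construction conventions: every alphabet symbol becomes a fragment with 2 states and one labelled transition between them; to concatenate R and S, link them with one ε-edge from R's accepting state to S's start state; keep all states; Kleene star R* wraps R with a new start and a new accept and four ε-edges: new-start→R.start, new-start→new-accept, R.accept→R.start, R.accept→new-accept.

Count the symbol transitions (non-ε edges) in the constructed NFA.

Recursing over subexpressions:
Each of the 7 symbol leaves contributes exactly 1 symbol transition.
  r* = 1 symbol transition
  r*·q = 2 symbol transitions
  (r*·q)* = 2 symbol transitions
  (r*·q)*·p = 3 symbol transitions
  ((r*·q)*·p)* = 3 symbol transitions
  ((r*·q)*·p)*·q = 4 symbol transitions
  (((r*·q)*·p)*·q)* = 4 symbol transitions
  q·p = 2 symbol transitions
  (q·p)* = 2 symbol transitions
  (((r*·q)*·p)*·q)*·r·(q·p)* = 7 symbol transitions

7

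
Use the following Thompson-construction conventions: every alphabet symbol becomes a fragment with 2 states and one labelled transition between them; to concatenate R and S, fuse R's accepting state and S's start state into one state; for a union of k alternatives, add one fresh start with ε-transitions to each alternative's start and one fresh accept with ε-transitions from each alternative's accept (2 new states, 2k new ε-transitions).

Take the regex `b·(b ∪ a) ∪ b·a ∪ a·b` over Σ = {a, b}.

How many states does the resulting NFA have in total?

15

By structural recursion:
Each of the 7 symbol leaves contributes a 2-state fragment.
  b ∪ a : 6 states
  b·(b ∪ a) : 7 states
  b·a : 3 states
  a·b : 3 states
  b·(b ∪ a) ∪ b·a ∪ a·b : 15 states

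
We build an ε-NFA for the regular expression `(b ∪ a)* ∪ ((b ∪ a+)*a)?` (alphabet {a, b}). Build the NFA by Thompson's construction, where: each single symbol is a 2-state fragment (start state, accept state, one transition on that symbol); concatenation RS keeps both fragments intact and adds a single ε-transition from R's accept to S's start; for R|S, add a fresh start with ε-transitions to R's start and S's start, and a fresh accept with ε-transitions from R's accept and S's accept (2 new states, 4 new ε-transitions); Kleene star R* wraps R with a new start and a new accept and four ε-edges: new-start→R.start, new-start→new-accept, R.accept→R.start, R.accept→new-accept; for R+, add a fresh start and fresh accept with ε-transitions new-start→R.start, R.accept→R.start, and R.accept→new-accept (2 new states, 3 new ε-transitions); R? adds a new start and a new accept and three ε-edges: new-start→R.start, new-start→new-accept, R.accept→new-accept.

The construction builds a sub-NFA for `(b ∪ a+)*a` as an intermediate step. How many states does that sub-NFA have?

Fragment for `(b ∪ a+)*a`:
Each of the 3 symbol leaves contributes a 2-state fragment.
  a+ = 4 states
  b ∪ a+ = 8 states
  (b ∪ a+)* = 10 states
  (b ∪ a+)*a = 12 states

12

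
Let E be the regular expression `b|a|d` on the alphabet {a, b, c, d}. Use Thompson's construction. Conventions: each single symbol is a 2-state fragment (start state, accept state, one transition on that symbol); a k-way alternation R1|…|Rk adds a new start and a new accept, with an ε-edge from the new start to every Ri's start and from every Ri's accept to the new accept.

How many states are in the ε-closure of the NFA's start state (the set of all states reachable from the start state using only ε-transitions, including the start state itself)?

Compute the ε-closure size of each fragment's start state recursively; a symbol fragment's start has no outgoing ε-edge, so its closure is just itself (size 1).
  b|a|d — |ε-closure| = 1 + 1 + 1 + 1 = 4 (the new accept is not ε-reachable since no branch accepts ε)

4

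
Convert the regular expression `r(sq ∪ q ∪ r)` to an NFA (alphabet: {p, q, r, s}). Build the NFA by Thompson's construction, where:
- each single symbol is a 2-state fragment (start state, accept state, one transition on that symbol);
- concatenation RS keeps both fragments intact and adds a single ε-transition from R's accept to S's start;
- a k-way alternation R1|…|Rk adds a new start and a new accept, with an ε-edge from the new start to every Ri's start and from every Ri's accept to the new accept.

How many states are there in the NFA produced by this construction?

12

Building bottom-up:
Each of the 5 symbol leaves contributes a 2-state fragment.
  sq = 4 states
  sq ∪ q ∪ r = 10 states
  r(sq ∪ q ∪ r) = 12 states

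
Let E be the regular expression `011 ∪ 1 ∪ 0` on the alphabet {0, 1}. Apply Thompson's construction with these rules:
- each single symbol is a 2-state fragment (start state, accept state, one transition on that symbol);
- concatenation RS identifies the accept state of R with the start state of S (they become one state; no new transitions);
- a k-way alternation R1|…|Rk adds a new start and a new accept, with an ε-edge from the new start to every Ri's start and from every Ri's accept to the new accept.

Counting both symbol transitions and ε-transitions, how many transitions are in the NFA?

Building bottom-up:
Each of the 5 symbol leaves contributes 1 transition (1 symbol, 0 ε).
  011 : 3 transitions (3 symbol, 0 ε)
  011 ∪ 1 ∪ 0 : 11 transitions (5 symbol, 6 ε)

11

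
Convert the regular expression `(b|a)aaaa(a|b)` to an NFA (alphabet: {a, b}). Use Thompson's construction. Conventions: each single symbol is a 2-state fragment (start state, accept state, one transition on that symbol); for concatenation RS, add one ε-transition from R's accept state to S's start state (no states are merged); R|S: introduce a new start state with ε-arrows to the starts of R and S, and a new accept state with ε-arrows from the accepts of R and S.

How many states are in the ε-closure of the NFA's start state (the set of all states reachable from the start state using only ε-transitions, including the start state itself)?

3

Work bottom-up. For each fragment F, track |ε-closure(F.start)| and whether F's accept lies in that closure (i.e. whether F accepts ε). A single-symbol fragment has closure size 1 and does not accept ε.
  b|a — |ε-closure| = 1 + 1 + 1 = 3 (the new accept is not ε-reachable since no branch accepts ε)
  a|b — new start ε-reaches every alternative's start; none of them accept ε, so the new accept is not reached: |ε-closure| = 1 + 1 + 1 = 3
  (b|a)aaaa(a|b) — same as the first factor's closure: |ε-closure| = 3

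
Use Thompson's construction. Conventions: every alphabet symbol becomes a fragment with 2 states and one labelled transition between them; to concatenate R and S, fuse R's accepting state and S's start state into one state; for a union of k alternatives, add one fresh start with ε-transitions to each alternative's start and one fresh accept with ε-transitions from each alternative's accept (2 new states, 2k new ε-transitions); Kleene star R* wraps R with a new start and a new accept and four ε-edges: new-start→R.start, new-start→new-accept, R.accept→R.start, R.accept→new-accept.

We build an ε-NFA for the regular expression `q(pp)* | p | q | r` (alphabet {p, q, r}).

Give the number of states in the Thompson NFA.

Bottom-up over the parse tree:
Each of the 6 symbol leaves contributes a 2-state fragment.
  pp — 3 states
  (pp)* — 5 states
  q(pp)* — 6 states
  q(pp)* | p | q | r — 14 states

14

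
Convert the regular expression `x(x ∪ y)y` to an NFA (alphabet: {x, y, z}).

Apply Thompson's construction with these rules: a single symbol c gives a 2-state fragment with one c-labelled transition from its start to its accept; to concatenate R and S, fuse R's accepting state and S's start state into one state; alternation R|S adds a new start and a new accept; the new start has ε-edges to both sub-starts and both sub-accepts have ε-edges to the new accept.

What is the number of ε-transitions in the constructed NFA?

By structural recursion:
Each of the 4 symbol leaves contributes 0 ε-transitions.
  x ∪ y = 4 ε-transitions
  x(x ∪ y)y = 4 ε-transitions

4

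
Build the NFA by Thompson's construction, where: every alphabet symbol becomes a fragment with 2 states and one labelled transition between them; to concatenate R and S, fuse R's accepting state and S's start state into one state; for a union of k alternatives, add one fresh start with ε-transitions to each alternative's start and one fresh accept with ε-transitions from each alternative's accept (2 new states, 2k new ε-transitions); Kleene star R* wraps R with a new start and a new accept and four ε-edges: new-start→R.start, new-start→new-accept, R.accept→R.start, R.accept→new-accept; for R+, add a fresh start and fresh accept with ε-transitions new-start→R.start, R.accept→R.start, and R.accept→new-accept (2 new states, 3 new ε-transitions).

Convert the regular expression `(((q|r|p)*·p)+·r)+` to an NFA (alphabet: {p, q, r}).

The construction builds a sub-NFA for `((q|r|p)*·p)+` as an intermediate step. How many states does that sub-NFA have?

Fragment for `((q|r|p)*·p)+`:
Each of the 4 symbol leaves contributes a 2-state fragment.
  q|r|p = 8 states
  (q|r|p)* = 10 states
  (q|r|p)*·p = 11 states
  ((q|r|p)*·p)+ = 13 states

13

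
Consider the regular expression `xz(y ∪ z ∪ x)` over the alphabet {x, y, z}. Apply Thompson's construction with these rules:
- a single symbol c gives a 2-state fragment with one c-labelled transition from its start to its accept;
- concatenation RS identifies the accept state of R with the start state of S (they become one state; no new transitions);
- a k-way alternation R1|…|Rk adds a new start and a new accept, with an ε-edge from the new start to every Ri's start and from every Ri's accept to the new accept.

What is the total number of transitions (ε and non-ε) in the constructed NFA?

Per subexpression:
Each of the 5 symbol leaves contributes 1 transition (1 symbol, 0 ε).
  y ∪ z ∪ x — 9 transitions (3 symbol, 6 ε)
  xz(y ∪ z ∪ x) — 11 transitions (5 symbol, 6 ε)

11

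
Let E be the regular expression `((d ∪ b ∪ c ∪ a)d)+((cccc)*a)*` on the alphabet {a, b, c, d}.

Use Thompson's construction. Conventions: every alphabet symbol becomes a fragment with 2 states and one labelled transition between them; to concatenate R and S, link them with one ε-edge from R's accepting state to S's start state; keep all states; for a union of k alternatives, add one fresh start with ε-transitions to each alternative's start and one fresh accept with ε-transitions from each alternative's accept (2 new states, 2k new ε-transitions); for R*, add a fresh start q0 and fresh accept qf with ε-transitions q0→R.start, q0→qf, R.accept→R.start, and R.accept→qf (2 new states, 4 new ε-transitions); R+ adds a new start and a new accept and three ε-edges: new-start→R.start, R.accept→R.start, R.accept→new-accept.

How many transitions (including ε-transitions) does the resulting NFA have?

35

By structural recursion:
Each of the 10 symbol leaves contributes 1 transition (1 symbol, 0 ε).
  d ∪ b ∪ c ∪ a = 12 transitions (4 symbol, 8 ε)
  (d ∪ b ∪ c ∪ a)d = 14 transitions (5 symbol, 9 ε)
  ((d ∪ b ∪ c ∪ a)d)+ = 17 transitions (5 symbol, 12 ε)
  cccc = 7 transitions (4 symbol, 3 ε)
  (cccc)* = 11 transitions (4 symbol, 7 ε)
  (cccc)*a = 13 transitions (5 symbol, 8 ε)
  ((cccc)*a)* = 17 transitions (5 symbol, 12 ε)
  ((d ∪ b ∪ c ∪ a)d)+((cccc)*a)* = 35 transitions (10 symbol, 25 ε)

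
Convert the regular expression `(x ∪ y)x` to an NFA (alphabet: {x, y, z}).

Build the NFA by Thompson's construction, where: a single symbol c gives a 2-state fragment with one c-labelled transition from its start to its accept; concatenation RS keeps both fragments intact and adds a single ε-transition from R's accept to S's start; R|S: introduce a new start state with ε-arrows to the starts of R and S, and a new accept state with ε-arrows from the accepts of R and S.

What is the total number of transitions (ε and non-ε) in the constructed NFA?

Per subexpression:
Each of the 3 symbol leaves contributes 1 transition (1 symbol, 0 ε).
  x ∪ y → 6 transitions (2 symbol, 4 ε)
  (x ∪ y)x → 8 transitions (3 symbol, 5 ε)

8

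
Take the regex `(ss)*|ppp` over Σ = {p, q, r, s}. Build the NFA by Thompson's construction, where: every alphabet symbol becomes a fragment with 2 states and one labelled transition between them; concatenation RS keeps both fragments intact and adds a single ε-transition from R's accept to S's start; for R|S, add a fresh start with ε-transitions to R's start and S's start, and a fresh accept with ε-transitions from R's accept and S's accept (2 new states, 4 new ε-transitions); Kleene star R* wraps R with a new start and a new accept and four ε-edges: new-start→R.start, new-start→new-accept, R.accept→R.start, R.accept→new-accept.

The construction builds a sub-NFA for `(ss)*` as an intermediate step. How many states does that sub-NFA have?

6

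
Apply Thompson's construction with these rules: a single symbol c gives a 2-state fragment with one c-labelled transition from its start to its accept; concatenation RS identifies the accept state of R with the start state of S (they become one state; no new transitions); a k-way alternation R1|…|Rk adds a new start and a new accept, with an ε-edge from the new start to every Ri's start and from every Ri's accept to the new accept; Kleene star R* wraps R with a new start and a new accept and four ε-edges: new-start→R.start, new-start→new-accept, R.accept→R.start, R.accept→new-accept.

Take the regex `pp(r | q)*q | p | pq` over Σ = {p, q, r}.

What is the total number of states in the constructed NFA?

18

Per subexpression:
Each of the 8 symbol leaves contributes a 2-state fragment.
  r | q : 6 states
  (r | q)* : 8 states
  pp(r | q)*q : 11 states
  pq : 3 states
  pp(r | q)*q | p | pq : 18 states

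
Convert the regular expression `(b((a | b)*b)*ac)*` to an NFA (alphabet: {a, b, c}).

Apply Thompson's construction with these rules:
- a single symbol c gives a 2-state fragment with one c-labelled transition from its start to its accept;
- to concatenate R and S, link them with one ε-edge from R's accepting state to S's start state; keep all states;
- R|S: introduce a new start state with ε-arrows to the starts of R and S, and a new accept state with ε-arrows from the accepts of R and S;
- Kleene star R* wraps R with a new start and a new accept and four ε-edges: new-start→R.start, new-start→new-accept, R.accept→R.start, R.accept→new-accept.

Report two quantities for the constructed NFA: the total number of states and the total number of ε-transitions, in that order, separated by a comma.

20, 20

By structural recursion:
Each of the 6 symbol leaves contributes 2 states and 0 ε-transitions.
  a | b : 6 states, 4 ε-transitions
  (a | b)* : 8 states, 8 ε-transitions
  (a | b)*b : 10 states, 9 ε-transitions
  ((a | b)*b)* : 12 states, 13 ε-transitions
  b((a | b)*b)*ac : 18 states, 16 ε-transitions
  (b((a | b)*b)*ac)* : 20 states, 20 ε-transitions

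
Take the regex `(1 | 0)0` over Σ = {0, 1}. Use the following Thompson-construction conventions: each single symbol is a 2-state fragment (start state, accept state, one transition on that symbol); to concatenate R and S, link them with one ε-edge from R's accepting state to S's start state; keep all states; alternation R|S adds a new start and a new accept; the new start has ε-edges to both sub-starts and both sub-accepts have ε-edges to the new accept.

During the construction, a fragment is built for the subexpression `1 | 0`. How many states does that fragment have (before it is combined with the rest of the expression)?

6

Fragment for `1 | 0`:
Each of the 2 symbol leaves contributes a 2-state fragment.
  1 | 0 → 6 states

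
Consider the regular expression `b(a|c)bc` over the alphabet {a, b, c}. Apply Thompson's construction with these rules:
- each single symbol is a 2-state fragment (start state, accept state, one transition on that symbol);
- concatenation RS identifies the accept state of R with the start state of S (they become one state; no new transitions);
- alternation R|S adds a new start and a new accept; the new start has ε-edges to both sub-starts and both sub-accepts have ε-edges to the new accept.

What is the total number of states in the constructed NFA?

Building bottom-up:
Each of the 5 symbol leaves contributes a 2-state fragment.
  a|c : 6 states
  b(a|c)bc : 9 states

9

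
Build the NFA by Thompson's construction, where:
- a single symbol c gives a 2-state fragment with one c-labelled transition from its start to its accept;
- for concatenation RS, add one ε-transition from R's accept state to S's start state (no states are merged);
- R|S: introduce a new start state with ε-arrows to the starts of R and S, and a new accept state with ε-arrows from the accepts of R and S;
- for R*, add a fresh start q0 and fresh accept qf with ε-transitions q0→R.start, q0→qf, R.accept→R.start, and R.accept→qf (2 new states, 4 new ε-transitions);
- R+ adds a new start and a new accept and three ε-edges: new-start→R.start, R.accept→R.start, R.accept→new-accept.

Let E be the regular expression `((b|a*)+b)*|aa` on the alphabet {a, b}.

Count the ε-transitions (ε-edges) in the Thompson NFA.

21

By structural recursion:
Each of the 5 symbol leaves contributes 0 ε-transitions.
  a* → 4 ε-transitions
  b|a* → 8 ε-transitions
  (b|a*)+ → 11 ε-transitions
  (b|a*)+b → 12 ε-transitions
  ((b|a*)+b)* → 16 ε-transitions
  aa → 1 ε-transition
  ((b|a*)+b)*|aa → 21 ε-transitions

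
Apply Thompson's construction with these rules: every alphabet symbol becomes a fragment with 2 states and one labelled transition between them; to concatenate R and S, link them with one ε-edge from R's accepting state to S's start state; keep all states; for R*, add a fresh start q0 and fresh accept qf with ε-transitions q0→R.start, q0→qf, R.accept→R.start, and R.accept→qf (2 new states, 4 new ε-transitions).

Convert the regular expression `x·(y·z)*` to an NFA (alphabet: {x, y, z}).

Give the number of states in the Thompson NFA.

8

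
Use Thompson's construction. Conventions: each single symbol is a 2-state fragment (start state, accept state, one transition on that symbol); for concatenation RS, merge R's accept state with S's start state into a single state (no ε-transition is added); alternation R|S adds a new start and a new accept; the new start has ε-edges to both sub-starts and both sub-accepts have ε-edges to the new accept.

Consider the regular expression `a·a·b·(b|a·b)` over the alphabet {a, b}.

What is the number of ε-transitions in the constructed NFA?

4

Building bottom-up:
Each of the 6 symbol leaves contributes 0 ε-transitions.
  a·b → 0 ε-transitions
  b|a·b → 4 ε-transitions
  a·a·b·(b|a·b) → 4 ε-transitions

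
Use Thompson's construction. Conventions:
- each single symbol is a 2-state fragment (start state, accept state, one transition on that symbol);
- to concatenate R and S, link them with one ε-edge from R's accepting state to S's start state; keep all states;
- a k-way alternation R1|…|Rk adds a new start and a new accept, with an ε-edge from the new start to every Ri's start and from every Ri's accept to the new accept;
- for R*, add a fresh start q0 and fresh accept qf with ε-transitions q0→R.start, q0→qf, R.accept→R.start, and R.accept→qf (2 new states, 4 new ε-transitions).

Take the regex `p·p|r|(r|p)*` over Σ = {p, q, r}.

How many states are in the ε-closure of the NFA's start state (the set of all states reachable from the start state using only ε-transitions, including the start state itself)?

9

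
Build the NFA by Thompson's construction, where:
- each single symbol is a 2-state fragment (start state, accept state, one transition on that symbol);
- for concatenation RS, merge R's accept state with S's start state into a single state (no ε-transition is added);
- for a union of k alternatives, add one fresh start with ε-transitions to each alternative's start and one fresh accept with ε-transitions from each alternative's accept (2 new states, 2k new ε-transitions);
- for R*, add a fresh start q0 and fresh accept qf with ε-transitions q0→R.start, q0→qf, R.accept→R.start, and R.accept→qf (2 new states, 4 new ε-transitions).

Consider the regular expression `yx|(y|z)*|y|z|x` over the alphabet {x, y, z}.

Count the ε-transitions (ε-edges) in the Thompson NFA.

18

By structural recursion:
Each of the 7 symbol leaves contributes 0 ε-transitions.
  yx → 0 ε-transitions
  y|z → 4 ε-transitions
  (y|z)* → 8 ε-transitions
  yx|(y|z)*|y|z|x → 18 ε-transitions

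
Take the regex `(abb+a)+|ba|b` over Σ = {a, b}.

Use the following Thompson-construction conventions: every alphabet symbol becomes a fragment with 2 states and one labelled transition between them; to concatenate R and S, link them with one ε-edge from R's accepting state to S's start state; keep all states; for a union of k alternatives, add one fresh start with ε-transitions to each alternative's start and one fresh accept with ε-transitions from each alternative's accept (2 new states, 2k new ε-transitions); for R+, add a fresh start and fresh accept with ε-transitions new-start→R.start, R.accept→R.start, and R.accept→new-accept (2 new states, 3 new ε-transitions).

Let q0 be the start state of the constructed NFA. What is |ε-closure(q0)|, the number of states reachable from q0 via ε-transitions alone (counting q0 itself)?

Compute the ε-closure size of each fragment's start state recursively; a symbol fragment's start has no outgoing ε-edge, so its closure is just itself (size 1).
  b+ → C = 1 + 1 = 2 (the body doesn't accept ε, so the new accept is not reached)
  abb+a → C equals the left operand's closure size = 1 (its accept is not ε-reachable, so the closure stops there)
  (abb+a)+ → C = 1 + 1 = 2 (the body doesn't accept ε, so the new accept is not reached)
  ba → same as the first factor's closure: C = 1
  (abb+a)+|ba|b → C = 1 + 2 + 1 + 1 = 5 (the new accept is not ε-reachable since no branch accepts ε)

5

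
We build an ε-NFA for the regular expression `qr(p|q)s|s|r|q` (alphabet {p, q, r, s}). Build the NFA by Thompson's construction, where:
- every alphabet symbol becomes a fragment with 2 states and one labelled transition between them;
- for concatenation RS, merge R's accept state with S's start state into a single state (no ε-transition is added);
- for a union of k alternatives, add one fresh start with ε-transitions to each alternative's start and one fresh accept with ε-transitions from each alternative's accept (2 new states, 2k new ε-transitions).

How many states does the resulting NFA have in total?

By structural recursion:
Each of the 8 symbol leaves contributes a 2-state fragment.
  p|q — 6 states
  qr(p|q)s — 9 states
  qr(p|q)s|s|r|q — 17 states

17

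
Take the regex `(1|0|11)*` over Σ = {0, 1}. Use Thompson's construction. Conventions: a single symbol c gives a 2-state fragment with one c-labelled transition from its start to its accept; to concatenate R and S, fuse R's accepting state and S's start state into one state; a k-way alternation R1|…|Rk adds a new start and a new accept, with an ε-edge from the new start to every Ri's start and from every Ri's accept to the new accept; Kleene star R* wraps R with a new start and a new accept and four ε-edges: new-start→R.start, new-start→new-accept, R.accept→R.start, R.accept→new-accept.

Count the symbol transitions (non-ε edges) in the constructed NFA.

By structural recursion:
Each of the 4 symbol leaves contributes exactly 1 symbol transition.
  11 — 2 symbol transitions
  1|0|11 — 4 symbol transitions
  (1|0|11)* — 4 symbol transitions

4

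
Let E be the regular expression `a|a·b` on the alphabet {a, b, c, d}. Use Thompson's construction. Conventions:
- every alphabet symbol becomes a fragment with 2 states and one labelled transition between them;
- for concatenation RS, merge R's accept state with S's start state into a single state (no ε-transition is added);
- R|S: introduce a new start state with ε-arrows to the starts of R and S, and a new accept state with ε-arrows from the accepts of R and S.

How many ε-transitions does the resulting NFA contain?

Bottom-up over the parse tree:
Each of the 3 symbol leaves contributes 0 ε-transitions.
  a·b = 0 ε-transitions
  a|a·b = 4 ε-transitions

4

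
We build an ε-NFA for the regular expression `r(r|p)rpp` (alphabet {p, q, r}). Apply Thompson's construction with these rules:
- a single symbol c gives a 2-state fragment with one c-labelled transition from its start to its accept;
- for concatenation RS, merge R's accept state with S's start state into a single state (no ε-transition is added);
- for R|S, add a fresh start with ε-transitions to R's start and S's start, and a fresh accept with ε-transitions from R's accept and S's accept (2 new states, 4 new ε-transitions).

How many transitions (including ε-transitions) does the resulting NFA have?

10

Per subexpression:
Each of the 6 symbol leaves contributes 1 transition (1 symbol, 0 ε).
  r|p = 6 transitions (2 symbol, 4 ε)
  r(r|p)rpp = 10 transitions (6 symbol, 4 ε)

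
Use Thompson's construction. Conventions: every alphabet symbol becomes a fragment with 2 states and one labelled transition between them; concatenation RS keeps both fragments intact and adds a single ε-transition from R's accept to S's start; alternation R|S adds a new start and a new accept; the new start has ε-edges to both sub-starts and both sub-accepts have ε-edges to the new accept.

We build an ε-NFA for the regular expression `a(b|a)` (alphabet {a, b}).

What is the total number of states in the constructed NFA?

8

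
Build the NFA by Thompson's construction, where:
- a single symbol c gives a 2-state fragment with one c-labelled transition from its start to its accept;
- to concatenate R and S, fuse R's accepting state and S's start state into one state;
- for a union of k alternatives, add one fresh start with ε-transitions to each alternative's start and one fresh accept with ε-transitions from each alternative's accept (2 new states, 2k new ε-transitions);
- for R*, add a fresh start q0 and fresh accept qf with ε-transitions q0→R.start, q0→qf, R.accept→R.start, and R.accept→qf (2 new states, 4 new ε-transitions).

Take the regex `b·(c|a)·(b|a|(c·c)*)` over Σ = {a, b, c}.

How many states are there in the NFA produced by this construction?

17

Recursing over subexpressions:
Each of the 7 symbol leaves contributes a 2-state fragment.
  c|a — 6 states
  c·c — 3 states
  (c·c)* — 5 states
  b|a|(c·c)* — 11 states
  b·(c|a)·(b|a|(c·c)*) — 17 states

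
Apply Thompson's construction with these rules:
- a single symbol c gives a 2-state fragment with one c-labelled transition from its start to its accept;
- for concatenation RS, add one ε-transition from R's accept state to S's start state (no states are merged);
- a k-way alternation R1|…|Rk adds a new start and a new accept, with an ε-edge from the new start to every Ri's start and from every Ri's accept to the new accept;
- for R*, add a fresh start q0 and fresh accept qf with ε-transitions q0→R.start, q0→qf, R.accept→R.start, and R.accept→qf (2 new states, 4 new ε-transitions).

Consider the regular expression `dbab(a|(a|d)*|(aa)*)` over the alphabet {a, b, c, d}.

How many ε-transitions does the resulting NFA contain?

23

Per subexpression:
Each of the 9 symbol leaves contributes 0 ε-transitions.
  a|d → 4 ε-transitions
  (a|d)* → 8 ε-transitions
  aa → 1 ε-transition
  (aa)* → 5 ε-transitions
  a|(a|d)*|(aa)* → 19 ε-transitions
  dbab(a|(a|d)*|(aa)*) → 23 ε-transitions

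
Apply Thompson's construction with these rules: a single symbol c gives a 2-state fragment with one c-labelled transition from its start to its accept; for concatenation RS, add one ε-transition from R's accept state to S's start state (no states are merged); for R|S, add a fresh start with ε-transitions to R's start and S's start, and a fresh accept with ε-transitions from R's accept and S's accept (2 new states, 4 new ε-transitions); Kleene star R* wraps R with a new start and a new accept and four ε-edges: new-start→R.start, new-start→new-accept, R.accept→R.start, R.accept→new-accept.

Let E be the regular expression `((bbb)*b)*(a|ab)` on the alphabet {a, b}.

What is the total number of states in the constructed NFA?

20

Per subexpression:
Each of the 7 symbol leaves contributes a 2-state fragment.
  bbb : 6 states
  (bbb)* : 8 states
  (bbb)*b : 10 states
  ((bbb)*b)* : 12 states
  ab : 4 states
  a|ab : 8 states
  ((bbb)*b)*(a|ab) : 20 states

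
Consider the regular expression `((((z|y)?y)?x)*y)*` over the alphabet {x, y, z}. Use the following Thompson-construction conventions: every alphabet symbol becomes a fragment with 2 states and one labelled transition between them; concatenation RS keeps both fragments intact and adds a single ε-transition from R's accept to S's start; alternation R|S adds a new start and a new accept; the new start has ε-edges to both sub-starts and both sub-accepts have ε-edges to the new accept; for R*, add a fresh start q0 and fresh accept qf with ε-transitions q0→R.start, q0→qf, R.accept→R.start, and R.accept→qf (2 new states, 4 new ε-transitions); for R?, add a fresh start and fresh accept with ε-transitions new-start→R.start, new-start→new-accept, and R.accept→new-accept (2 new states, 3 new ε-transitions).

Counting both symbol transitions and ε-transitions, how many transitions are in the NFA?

26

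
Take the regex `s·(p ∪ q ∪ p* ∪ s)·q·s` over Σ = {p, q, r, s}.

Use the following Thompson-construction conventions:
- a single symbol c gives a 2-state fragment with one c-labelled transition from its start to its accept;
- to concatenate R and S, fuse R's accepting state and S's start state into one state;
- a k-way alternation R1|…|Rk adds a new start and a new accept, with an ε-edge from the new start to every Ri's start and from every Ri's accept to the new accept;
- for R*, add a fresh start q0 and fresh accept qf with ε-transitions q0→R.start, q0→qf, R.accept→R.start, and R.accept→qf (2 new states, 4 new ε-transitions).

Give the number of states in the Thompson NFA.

By structural recursion:
Each of the 7 symbol leaves contributes a 2-state fragment.
  p* — 4 states
  p ∪ q ∪ p* ∪ s — 12 states
  s·(p ∪ q ∪ p* ∪ s)·q·s — 15 states

15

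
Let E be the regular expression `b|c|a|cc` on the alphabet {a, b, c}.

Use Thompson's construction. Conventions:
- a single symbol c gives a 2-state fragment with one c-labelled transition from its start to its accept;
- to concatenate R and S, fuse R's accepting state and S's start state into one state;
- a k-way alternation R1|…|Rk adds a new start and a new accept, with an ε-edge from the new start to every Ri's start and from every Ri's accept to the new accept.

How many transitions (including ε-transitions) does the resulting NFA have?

Recursing over subexpressions:
Each of the 5 symbol leaves contributes 1 transition (1 symbol, 0 ε).
  cc — 2 transitions (2 symbol, 0 ε)
  b|c|a|cc — 13 transitions (5 symbol, 8 ε)

13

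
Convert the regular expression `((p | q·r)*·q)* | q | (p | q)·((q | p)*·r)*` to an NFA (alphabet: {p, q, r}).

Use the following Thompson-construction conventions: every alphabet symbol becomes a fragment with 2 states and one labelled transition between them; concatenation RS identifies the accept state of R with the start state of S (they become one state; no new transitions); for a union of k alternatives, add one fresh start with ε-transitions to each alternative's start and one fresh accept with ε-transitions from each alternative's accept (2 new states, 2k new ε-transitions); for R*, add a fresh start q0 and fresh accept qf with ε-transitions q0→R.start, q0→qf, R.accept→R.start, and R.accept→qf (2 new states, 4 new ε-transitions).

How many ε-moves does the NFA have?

34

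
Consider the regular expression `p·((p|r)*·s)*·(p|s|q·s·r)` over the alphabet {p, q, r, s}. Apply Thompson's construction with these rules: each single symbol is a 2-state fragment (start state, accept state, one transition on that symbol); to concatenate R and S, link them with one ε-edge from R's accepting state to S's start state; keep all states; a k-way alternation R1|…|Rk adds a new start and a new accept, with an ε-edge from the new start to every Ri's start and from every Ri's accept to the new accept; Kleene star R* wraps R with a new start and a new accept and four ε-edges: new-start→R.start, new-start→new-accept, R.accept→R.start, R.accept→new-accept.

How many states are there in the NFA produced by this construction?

26

Building bottom-up:
Each of the 9 symbol leaves contributes a 2-state fragment.
  p|r = 6 states
  (p|r)* = 8 states
  (p|r)*·s = 10 states
  ((p|r)*·s)* = 12 states
  q·s·r = 6 states
  p|s|q·s·r = 12 states
  p·((p|r)*·s)*·(p|s|q·s·r) = 26 states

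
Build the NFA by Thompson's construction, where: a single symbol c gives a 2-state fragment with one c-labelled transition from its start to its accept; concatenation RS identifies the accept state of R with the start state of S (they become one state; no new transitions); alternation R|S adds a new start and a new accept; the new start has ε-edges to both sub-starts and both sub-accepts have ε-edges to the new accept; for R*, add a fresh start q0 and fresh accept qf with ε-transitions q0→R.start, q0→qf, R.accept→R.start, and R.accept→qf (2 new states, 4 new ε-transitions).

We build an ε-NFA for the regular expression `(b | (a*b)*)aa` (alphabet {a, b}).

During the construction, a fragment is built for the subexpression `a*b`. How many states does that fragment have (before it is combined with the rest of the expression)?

5

Fragment for `a*b`:
Each of the 2 symbol leaves contributes a 2-state fragment.
  a* → 4 states
  a*b → 5 states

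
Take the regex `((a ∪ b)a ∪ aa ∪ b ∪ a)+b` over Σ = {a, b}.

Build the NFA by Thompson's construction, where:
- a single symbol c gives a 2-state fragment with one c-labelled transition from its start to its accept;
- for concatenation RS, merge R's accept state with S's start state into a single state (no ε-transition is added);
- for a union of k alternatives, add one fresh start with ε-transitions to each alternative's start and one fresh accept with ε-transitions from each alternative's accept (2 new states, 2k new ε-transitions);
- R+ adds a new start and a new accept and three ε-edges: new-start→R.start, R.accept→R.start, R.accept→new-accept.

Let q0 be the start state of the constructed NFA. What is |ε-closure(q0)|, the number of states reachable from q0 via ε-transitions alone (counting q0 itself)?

8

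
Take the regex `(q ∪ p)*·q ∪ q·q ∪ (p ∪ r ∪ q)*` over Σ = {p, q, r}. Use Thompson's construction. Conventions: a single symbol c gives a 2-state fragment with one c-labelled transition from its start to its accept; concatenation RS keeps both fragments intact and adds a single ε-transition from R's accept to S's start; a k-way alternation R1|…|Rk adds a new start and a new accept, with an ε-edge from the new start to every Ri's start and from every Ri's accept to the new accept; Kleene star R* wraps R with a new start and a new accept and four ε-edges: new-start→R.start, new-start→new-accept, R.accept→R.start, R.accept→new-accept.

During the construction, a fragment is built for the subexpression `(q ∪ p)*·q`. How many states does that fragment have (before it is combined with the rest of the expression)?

10

Fragment for `(q ∪ p)*·q`:
Each of the 3 symbol leaves contributes a 2-state fragment.
  q ∪ p — 6 states
  (q ∪ p)* — 8 states
  (q ∪ p)*·q — 10 states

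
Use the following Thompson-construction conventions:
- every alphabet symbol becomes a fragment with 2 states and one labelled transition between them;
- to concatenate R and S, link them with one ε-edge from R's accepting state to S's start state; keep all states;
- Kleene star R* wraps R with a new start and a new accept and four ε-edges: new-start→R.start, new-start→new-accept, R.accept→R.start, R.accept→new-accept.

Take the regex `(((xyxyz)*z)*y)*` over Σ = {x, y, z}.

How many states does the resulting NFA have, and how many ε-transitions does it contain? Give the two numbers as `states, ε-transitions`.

20, 18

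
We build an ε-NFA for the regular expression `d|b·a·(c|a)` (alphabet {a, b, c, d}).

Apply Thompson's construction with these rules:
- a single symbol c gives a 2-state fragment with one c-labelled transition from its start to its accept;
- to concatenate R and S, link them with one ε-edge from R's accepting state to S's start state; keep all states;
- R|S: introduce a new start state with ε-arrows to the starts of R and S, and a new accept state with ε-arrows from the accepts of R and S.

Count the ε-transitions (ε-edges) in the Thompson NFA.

Recursing over subexpressions:
Each of the 5 symbol leaves contributes 0 ε-transitions.
  c|a : 4 ε-transitions
  b·a·(c|a) : 6 ε-transitions
  d|b·a·(c|a) : 10 ε-transitions

10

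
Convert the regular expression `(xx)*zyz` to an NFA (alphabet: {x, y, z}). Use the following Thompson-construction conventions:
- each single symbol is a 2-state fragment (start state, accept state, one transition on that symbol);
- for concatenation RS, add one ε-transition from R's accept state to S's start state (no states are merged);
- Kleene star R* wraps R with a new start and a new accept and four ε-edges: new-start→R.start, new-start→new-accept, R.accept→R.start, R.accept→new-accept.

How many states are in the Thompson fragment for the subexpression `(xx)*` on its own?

6

Fragment for `(xx)*`:
Each of the 2 symbol leaves contributes a 2-state fragment.
  xx : 4 states
  (xx)* : 6 states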